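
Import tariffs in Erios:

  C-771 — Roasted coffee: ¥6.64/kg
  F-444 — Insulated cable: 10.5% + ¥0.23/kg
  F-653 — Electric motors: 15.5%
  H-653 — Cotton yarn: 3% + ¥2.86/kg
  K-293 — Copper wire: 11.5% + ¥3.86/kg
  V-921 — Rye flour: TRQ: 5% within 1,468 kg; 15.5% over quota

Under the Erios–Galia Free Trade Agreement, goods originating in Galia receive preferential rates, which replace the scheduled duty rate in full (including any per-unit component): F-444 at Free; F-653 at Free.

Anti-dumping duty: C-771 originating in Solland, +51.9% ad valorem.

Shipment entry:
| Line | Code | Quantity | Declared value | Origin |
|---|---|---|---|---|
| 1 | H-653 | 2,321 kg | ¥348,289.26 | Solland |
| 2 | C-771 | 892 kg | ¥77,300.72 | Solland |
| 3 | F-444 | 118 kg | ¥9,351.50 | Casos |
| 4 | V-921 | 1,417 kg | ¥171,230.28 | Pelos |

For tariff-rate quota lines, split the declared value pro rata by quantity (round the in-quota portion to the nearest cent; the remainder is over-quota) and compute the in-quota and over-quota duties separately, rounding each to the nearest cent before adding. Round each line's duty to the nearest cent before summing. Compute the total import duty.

Line 1 (H-653, Solland, 2,321 kg, ¥348,289.26):
Base rate for H-653 is 3% + ¥2.86/kg.
Duty = ¥348,289.26 × 3% + 2,321 × ¥2.86 = ¥17,086.74.
Line 2 (C-771, Solland, 892 kg, ¥77,300.72):
Base rate for C-771 is ¥6.64/kg.
Additional duty on C-771 from Solland: +51.9% ad valorem. Applied ad valorem rate = 51.9%.
Duty = ¥77,300.72 × 51.9% + 892 × ¥6.64 = ¥46,041.95.
Line 3 (F-444, Casos, 118 kg, ¥9,351.50):
Base rate for F-444 is 10.5% + ¥0.23/kg.
F-444 has an FTA preferential rate, but origin Casos is not Galia; base rate stands.
Duty = ¥9,351.50 × 10.5% + 118 × ¥0.23 = ¥1,009.05.
Line 4 (V-921, Pelos, 1,417 kg, ¥171,230.28):
Code V-921 is under a tariff-rate quota (threshold 1,468 kg). Quantity 1,417 kg is within the quota, so the in-quota rate 5% applies to the full value.
Duty = ¥171,230.28 × 5% = ¥8,561.51.
Total = ¥17,086.74 + ¥46,041.95 + ¥1,009.05 + ¥8,561.51 = ¥72,699.25.

¥72,699.25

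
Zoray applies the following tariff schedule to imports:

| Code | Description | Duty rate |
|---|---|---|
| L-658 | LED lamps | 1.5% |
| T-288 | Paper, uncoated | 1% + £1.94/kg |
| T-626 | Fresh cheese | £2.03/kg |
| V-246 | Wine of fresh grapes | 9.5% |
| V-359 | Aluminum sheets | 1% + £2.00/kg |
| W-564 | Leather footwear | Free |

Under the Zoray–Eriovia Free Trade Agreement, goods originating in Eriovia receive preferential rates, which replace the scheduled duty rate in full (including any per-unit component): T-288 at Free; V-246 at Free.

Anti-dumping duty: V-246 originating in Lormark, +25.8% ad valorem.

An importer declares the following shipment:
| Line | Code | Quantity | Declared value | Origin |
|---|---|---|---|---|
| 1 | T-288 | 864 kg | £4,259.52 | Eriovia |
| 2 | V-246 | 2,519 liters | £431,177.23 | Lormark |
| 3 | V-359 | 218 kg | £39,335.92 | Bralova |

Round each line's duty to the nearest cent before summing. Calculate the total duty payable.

£153,034.92

Line 1 (T-288, Eriovia, 864 kg, £4,259.52):
Base rate for T-288 is 1% + £1.94/kg.
Origin Eriovia qualifies under the Zoray–Eriovia agreement and T-288 is covered: preferential rate Free applies instead.
Duty = £4,259.52 × 0% = £0.00.
Line 2 (V-246, Lormark, 2,519 liters, £431,177.23):
Base rate for V-246 is 9.5%.
V-246 has an FTA preferential rate, but origin Lormark is not Eriovia; base rate stands.
Additional duty on V-246 from Lormark: +25.8%. Applied ad valorem rate: 9.5% + 25.8% = 35.3%.
Duty = £431,177.23 × 35.3% = £152,205.56.
Line 3 (V-359, Bralova, 218 kg, £39,335.92):
Base rate for V-359 is 1% + £2.00/kg.
Duty = £39,335.92 × 1% + 218 × £2.00 = £829.36.
Total = £0.00 + £152,205.56 + £829.36 = £153,034.92.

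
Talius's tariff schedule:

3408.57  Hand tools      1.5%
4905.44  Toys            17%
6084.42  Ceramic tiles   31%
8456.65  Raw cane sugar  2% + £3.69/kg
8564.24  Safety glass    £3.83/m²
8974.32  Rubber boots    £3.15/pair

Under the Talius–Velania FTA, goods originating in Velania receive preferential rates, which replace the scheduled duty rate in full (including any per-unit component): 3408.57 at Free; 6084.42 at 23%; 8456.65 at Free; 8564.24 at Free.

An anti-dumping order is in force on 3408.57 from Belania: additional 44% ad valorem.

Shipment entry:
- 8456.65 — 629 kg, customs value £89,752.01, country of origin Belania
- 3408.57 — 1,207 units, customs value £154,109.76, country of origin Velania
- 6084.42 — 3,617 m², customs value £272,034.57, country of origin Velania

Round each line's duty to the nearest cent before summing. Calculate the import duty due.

£66,684.00

Line 1 (8456.65, Belania, 629 kg, £89,752.01):
Base rate for 8456.65 is 2% + £3.69/kg.
8456.65 has an FTA preferential rate, but origin Belania is not Velania; base rate stands.
Duty = £89,752.01 × 2% + 629 × £3.69 = £4,116.05.
Line 2 (3408.57, Velania, 1,207 units, £154,109.76):
Base rate for 3408.57 is 1.5%.
Origin Velania qualifies under the Talius–Velania agreement and 3408.57 is covered: preferential rate Free applies instead.
The additional-duty order on 3408.57 targets Belania, not Velania; it does not apply.
Duty = £154,109.76 × 0% = £0.00.
Line 3 (6084.42, Velania, 3,617 m², £272,034.57):
Base rate for 6084.42 is 31%.
Origin Velania qualifies under the Talius–Velania agreement and 6084.42 is covered: preferential rate 23% applies instead.
Duty = £272,034.57 × 23% = £62,567.95.
Total = £4,116.05 + £0.00 + £62,567.95 = £66,684.00.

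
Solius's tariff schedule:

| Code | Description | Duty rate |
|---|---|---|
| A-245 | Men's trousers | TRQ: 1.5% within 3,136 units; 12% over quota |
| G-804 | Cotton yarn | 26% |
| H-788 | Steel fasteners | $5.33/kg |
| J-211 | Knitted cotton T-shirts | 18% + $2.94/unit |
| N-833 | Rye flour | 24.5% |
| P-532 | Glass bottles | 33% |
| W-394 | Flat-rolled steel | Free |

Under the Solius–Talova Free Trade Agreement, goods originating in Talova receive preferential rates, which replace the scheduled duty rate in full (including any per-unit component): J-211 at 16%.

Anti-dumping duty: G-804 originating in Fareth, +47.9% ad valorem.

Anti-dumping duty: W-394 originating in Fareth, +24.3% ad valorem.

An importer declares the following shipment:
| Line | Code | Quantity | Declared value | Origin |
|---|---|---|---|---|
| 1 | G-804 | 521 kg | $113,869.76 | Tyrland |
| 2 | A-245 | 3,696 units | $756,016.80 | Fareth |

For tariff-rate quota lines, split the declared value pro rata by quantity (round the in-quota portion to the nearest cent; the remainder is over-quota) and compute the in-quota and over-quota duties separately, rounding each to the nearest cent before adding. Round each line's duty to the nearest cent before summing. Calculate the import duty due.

Line 1 (G-804, Tyrland, 521 kg, $113,869.76):
Base rate for G-804 is 26%.
The additional-duty order on G-804 targets Fareth, not Tyrland; it does not apply.
Duty = $113,869.76 × 26% = $29,606.14.
Line 2 (A-245, Fareth, 3,696 units, $756,016.80):
Code A-245 is under a tariff-rate quota (threshold 3,136 units). In-quota: 3,136 units at 1.5%; over-quota: 560 units at 12%.
Pro-rata value split: in-quota = $756,016.80 × 3,136/3,696 = $641,468.80; over-quota = $756,016.80 − $641,468.80 = $114,548.00.
In-quota duty = $641,468.80 × 1.5% = $9,622.03. Over-quota duty = $114,548.00 × 12% = $13,745.76.
Line duty = $9,622.03 + $13,745.76 = $23,367.79.
Total = $29,606.14 + $23,367.79 = $52,973.93.

$52,973.93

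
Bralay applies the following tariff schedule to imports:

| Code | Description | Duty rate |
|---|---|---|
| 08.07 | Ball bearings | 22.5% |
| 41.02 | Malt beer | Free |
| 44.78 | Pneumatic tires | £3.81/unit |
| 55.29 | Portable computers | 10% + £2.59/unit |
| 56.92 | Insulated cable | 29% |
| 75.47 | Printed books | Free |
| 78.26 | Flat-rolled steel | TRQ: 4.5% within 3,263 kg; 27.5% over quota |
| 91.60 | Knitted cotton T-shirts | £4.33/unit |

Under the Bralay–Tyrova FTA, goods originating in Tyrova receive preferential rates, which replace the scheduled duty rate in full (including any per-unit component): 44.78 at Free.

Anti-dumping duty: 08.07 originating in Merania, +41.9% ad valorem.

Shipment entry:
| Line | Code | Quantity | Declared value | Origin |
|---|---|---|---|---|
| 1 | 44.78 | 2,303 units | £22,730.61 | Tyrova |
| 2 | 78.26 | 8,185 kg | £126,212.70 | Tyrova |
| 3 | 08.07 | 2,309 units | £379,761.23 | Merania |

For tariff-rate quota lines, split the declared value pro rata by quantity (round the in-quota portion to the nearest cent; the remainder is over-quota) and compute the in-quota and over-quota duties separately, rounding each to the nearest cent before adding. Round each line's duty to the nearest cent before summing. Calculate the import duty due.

£267,702.17

Line 1 (44.78, Tyrova, 2,303 units, £22,730.61):
Base rate for 44.78 is £3.81/unit.
Origin Tyrova qualifies under the Bralay–Tyrova agreement and 44.78 is covered: preferential rate Free applies instead.
Duty = £22,730.61 × 0% = £0.00.
Line 2 (78.26, Tyrova, 8,185 kg, £126,212.70):
Code 78.26 is under a tariff-rate quota (threshold 3,263 kg). In-quota: 3,263 kg at 4.5%; over-quota: 4,922 kg at 27.5%.
Pro-rata value split: in-quota = £126,212.70 × 3,263/8,185 = £50,315.46; over-quota = £126,212.70 − £50,315.46 = £75,897.24.
In-quota duty = £50,315.46 × 4.5% = £2,264.20. Over-quota duty = £75,897.24 × 27.5% = £20,871.74.
Line duty = £2,264.20 + £20,871.74 = £23,135.94.
Line 3 (08.07, Merania, 2,309 units, £379,761.23):
Base rate for 08.07 is 22.5%.
Additional duty on 08.07 from Merania: +41.9%. Applied ad valorem rate: 22.5% + 41.9% = 64.4%.
Duty = £379,761.23 × 64.4% = £244,566.23.
Total = £0.00 + £23,135.94 + £244,566.23 = £267,702.17.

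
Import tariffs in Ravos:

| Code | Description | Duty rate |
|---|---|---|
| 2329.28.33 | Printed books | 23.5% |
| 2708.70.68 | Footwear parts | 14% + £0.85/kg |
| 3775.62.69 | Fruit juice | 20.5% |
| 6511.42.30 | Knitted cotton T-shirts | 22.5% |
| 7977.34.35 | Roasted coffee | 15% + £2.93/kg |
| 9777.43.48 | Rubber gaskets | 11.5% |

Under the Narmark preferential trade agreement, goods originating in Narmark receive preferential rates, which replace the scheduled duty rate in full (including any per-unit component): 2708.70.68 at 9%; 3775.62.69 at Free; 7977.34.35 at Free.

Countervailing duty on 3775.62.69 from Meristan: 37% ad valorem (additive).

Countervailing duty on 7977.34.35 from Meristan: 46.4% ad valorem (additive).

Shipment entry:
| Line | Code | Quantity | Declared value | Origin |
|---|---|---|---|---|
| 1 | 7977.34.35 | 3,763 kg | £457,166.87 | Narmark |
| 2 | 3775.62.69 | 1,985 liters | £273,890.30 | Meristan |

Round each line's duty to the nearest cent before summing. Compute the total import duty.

£157,486.92

Line 1 (7977.34.35, Narmark, 3,763 kg, £457,166.87):
Base rate for 7977.34.35 is 15% + £2.93/kg.
Origin Narmark qualifies under the Ravos–Narmark agreement and 7977.34.35 is covered: preferential rate Free applies instead.
The additional-duty order on 7977.34.35 targets Meristan, not Narmark; it does not apply.
Duty = £457,166.87 × 0% = £0.00.
Line 2 (3775.62.69, Meristan, 1,985 liters, £273,890.30):
Base rate for 3775.62.69 is 20.5%.
3775.62.69 has an FTA preferential rate, but origin Meristan is not Narmark; base rate stands.
Additional duty on 3775.62.69 from Meristan: +37%. Applied ad valorem rate: 20.5% + 37% = 57.5%.
Duty = £273,890.30 × 57.5% = £157,486.92.
Total = £0.00 + £157,486.92 = £157,486.92.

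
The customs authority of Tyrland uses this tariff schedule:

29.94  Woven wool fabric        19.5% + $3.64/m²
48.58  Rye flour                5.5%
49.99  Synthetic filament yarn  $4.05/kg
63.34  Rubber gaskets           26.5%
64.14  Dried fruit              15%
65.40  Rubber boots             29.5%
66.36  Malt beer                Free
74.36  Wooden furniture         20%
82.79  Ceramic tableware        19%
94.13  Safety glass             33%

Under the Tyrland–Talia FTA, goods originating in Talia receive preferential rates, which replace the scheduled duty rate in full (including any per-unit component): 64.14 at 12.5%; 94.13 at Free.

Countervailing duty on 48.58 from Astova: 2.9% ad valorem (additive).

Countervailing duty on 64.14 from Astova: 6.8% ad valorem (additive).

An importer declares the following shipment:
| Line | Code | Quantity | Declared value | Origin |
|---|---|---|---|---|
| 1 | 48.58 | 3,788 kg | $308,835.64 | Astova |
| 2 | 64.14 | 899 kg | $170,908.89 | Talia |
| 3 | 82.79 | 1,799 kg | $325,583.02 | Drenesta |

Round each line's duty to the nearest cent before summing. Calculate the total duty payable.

Line 1 (48.58, Astova, 3,788 kg, $308,835.64):
Base rate for 48.58 is 5.5%.
Additional duty on 48.58 from Astova: +2.9%. Applied ad valorem rate: 5.5% + 2.9% = 8.4%.
Duty = $308,835.64 × 8.4% = $25,942.19.
Line 2 (64.14, Talia, 899 kg, $170,908.89):
Base rate for 64.14 is 15%.
Origin Talia qualifies under the Tyrland–Talia agreement and 64.14 is covered: preferential rate 12.5% applies instead.
The additional-duty order on 64.14 targets Astova, not Talia; it does not apply.
Duty = $170,908.89 × 12.5% = $21,363.61.
Line 3 (82.79, Drenesta, 1,799 kg, $325,583.02):
Base rate for 82.79 is 19%.
Duty = $325,583.02 × 19% = $61,860.77.
Total = $25,942.19 + $21,363.61 + $61,860.77 = $109,166.57.

$109,166.57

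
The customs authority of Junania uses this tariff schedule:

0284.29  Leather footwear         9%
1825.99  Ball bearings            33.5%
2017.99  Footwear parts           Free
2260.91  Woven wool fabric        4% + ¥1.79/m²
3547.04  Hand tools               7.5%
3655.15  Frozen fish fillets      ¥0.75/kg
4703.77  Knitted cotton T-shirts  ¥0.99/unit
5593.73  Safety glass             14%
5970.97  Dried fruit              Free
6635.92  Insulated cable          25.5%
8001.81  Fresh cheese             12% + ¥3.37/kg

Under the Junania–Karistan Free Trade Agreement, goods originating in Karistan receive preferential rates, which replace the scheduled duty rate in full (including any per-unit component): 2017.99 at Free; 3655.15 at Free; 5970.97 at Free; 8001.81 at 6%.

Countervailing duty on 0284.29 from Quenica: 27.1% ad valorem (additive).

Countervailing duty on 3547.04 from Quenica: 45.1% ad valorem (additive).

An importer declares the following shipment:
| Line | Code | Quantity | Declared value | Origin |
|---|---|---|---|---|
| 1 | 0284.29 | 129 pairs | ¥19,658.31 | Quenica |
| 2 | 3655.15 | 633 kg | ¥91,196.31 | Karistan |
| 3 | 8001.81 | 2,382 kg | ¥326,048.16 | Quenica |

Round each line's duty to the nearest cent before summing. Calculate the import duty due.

¥54,249.77

Line 1 (0284.29, Quenica, 129 pairs, ¥19,658.31):
Base rate for 0284.29 is 9%.
Additional duty on 0284.29 from Quenica: +27.1%. Applied ad valorem rate: 9% + 27.1% = 36.1%.
Duty = ¥19,658.31 × 36.1% = ¥7,096.65.
Line 2 (3655.15, Karistan, 633 kg, ¥91,196.31):
Base rate for 3655.15 is ¥0.75/kg.
Origin Karistan qualifies under the Junania–Karistan agreement and 3655.15 is covered: preferential rate Free applies instead.
Duty = ¥91,196.31 × 0% = ¥0.00.
Line 3 (8001.81, Quenica, 2,382 kg, ¥326,048.16):
Base rate for 8001.81 is 12% + ¥3.37/kg.
8001.81 has an FTA preferential rate, but origin Quenica is not Karistan; base rate stands.
Duty = ¥326,048.16 × 12% + 2,382 × ¥3.37 = ¥47,153.12.
Total = ¥7,096.65 + ¥0.00 + ¥47,153.12 = ¥54,249.77.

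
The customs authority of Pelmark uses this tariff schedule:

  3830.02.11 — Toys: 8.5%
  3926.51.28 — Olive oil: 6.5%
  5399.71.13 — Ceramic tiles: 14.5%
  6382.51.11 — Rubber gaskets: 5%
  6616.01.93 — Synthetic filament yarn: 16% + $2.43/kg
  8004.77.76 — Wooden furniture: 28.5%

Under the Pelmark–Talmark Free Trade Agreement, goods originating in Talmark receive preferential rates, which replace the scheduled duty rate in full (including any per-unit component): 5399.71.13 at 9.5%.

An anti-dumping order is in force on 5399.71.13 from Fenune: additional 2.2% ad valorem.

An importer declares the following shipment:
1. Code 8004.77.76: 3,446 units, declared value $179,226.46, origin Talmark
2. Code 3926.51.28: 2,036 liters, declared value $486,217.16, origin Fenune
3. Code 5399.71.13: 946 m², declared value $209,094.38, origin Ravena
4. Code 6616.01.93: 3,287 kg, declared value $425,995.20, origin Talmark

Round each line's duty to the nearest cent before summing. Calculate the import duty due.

$189,148.99

Line 1 (8004.77.76, Talmark, 3,446 units, $179,226.46):
Base rate for 8004.77.76 is 28.5%.
Origin Talmark is the FTA partner but 8004.77.76 is not on the preference list; base rate stands.
Duty = $179,226.46 × 28.5% = $51,079.54.
Line 2 (3926.51.28, Fenune, 2,036 liters, $486,217.16):
Base rate for 3926.51.28 is 6.5%.
Duty = $486,217.16 × 6.5% = $31,604.12.
Line 3 (5399.71.13, Ravena, 946 m², $209,094.38):
Base rate for 5399.71.13 is 14.5%.
5399.71.13 has an FTA preferential rate, but origin Ravena is not Talmark; base rate stands.
The additional-duty order on 5399.71.13 targets Fenune, not Ravena; it does not apply.
Duty = $209,094.38 × 14.5% = $30,318.69.
Line 4 (6616.01.93, Talmark, 3,287 kg, $425,995.20):
Base rate for 6616.01.93 is 16% + $2.43/kg.
Origin Talmark is the FTA partner but 6616.01.93 is not on the preference list; base rate stands.
Duty = $425,995.20 × 16% + 3,287 × $2.43 = $76,146.64.
Total = $51,079.54 + $31,604.12 + $30,318.69 + $76,146.64 = $189,148.99.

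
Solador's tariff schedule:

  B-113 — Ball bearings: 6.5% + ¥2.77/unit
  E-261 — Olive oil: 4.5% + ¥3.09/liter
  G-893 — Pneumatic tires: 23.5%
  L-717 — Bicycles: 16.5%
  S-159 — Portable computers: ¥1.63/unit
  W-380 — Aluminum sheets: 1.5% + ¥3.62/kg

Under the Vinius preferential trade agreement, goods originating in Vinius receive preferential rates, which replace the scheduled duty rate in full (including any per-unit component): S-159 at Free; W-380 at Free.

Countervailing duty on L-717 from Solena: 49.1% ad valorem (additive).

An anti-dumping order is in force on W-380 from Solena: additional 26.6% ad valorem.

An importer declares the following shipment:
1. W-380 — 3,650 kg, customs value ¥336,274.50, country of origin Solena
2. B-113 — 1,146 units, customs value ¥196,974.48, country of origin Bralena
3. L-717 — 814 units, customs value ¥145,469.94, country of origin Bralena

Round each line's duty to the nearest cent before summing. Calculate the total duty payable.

Line 1 (W-380, Solena, 3,650 kg, ¥336,274.50):
Base rate for W-380 is 1.5% + ¥3.62/kg.
W-380 has an FTA preferential rate, but origin Solena is not Vinius; base rate stands.
Additional duty on W-380 from Solena: +26.6%. Applied ad valorem rate: 1.5% + 26.6% = 28.1%.
Duty = ¥336,274.50 × 28.1% + 3,650 × ¥3.62 = ¥107,706.13.
Line 2 (B-113, Bralena, 1,146 units, ¥196,974.48):
Base rate for B-113 is 6.5% + ¥2.77/unit.
Duty = ¥196,974.48 × 6.5% + 1,146 × ¥2.77 = ¥15,977.76.
Line 3 (L-717, Bralena, 814 units, ¥145,469.94):
Base rate for L-717 is 16.5%.
The additional-duty order on L-717 targets Solena, not Bralena; it does not apply.
Duty = ¥145,469.94 × 16.5% = ¥24,002.54.
Total = ¥107,706.13 + ¥15,977.76 + ¥24,002.54 = ¥147,686.43.

¥147,686.43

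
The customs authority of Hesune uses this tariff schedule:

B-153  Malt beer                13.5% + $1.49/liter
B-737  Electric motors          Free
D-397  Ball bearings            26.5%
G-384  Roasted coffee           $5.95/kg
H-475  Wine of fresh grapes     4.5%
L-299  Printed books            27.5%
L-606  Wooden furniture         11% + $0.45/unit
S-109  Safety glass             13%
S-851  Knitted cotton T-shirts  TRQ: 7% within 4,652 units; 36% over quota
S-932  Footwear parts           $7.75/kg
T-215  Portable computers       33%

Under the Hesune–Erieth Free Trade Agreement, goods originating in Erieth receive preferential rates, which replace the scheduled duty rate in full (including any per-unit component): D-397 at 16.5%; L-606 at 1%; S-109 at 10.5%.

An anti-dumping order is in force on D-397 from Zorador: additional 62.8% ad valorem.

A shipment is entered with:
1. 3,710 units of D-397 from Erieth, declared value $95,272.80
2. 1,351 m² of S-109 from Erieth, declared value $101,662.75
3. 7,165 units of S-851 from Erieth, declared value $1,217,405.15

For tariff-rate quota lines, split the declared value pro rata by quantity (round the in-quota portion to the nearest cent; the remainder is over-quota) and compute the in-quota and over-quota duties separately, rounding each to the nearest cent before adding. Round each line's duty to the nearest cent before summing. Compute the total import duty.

$235,438.27

Line 1 (D-397, Erieth, 3,710 units, $95,272.80):
Base rate for D-397 is 26.5%.
Origin Erieth qualifies under the Hesune–Erieth agreement and D-397 is covered: preferential rate 16.5% applies instead.
The additional-duty order on D-397 targets Zorador, not Erieth; it does not apply.
Duty = $95,272.80 × 16.5% = $15,720.01.
Line 2 (S-109, Erieth, 1,351 m², $101,662.75):
Base rate for S-109 is 13%.
Origin Erieth qualifies under the Hesune–Erieth agreement and S-109 is covered: preferential rate 10.5% applies instead.
Duty = $101,662.75 × 10.5% = $10,674.59.
Line 3 (S-851, Erieth, 7,165 units, $1,217,405.15):
Code S-851 is under a tariff-rate quota (threshold 4,652 units). In-quota: 4,652 units at 7%; over-quota: 2,513 units at 36%.
Pro-rata value split: in-quota = $1,217,405.15 × 4,652/7,165 = $790,421.32; over-quota = $1,217,405.15 − $790,421.32 = $426,983.83.
In-quota duty = $790,421.32 × 7% = $55,329.49. Over-quota duty = $426,983.83 × 36% = $153,714.18.
Line duty = $55,329.49 + $153,714.18 = $209,043.67.
Total = $15,720.01 + $10,674.59 + $209,043.67 = $235,438.27.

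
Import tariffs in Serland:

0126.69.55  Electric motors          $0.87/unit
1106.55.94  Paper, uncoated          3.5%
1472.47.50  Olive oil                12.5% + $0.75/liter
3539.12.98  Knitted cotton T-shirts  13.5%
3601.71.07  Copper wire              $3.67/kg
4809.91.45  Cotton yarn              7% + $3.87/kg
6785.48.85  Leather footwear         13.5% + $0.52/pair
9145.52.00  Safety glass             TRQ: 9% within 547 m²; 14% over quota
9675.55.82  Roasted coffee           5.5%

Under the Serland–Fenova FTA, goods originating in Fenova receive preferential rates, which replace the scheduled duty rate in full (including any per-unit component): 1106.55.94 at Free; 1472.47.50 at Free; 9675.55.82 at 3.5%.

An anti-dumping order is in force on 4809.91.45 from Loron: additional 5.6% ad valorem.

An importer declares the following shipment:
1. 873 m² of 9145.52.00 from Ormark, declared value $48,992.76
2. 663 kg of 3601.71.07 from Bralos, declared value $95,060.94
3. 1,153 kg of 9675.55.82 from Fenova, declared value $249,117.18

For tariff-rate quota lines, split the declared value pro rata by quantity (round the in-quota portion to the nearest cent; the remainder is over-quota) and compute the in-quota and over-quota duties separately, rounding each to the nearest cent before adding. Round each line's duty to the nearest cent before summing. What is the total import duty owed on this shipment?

Line 1 (9145.52.00, Ormark, 873 m², $48,992.76):
Code 9145.52.00 is under a tariff-rate quota (threshold 547 m²). In-quota: 547 m² at 9%; over-quota: 326 m² at 14%.
Pro-rata value split: in-quota = $48,992.76 × 547/873 = $30,697.64; over-quota = $48,992.76 − $30,697.64 = $18,295.12.
In-quota duty = $30,697.64 × 9% = $2,762.79. Over-quota duty = $18,295.12 × 14% = $2,561.32.
Line duty = $2,762.79 + $2,561.32 = $5,324.11.
Line 2 (3601.71.07, Bralos, 663 kg, $95,060.94):
Base rate for 3601.71.07 is $3.67/kg.
Duty = 663 × $3.67 = $2,433.21.
Line 3 (9675.55.82, Fenova, 1,153 kg, $249,117.18):
Base rate for 9675.55.82 is 5.5%.
Origin Fenova qualifies under the Serland–Fenova agreement and 9675.55.82 is covered: preferential rate 3.5% applies instead.
Duty = $249,117.18 × 3.5% = $8,719.10.
Total = $5,324.11 + $2,433.21 + $8,719.10 = $16,476.42.

$16,476.42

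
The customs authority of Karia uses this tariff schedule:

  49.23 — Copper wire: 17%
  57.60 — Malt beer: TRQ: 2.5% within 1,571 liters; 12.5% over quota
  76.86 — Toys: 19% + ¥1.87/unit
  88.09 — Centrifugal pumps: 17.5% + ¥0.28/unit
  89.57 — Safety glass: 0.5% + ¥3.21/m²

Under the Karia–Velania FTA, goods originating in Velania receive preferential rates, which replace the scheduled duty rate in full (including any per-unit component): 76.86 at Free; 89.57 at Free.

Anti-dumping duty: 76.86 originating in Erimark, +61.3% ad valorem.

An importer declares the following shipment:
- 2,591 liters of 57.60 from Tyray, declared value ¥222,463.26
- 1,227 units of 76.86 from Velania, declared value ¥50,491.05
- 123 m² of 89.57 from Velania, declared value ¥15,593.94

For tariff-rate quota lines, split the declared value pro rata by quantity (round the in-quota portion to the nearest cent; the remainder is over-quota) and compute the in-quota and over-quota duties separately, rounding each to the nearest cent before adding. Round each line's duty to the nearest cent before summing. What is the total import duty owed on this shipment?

¥14,319.30

Line 1 (57.60, Tyray, 2,591 liters, ¥222,463.26):
Code 57.60 is under a tariff-rate quota (threshold 1,571 liters). In-quota: 1,571 liters at 2.5%; over-quota: 1,020 liters at 12.5%.
Pro-rata value split: in-quota = ¥222,463.26 × 1,571/2,591 = ¥134,886.06; over-quota = ¥222,463.26 − ¥134,886.06 = ¥87,577.20.
In-quota duty = ¥134,886.06 × 2.5% = ¥3,372.15. Over-quota duty = ¥87,577.20 × 12.5% = ¥10,947.15.
Line duty = ¥3,372.15 + ¥10,947.15 = ¥14,319.30.
Line 2 (76.86, Velania, 1,227 units, ¥50,491.05):
Base rate for 76.86 is 19% + ¥1.87/unit.
Origin Velania qualifies under the Karia–Velania agreement and 76.86 is covered: preferential rate Free applies instead.
The additional-duty order on 76.86 targets Erimark, not Velania; it does not apply.
Duty = ¥50,491.05 × 0% = ¥0.00.
Line 3 (89.57, Velania, 123 m², ¥15,593.94):
Base rate for 89.57 is 0.5% + ¥3.21/m².
Origin Velania qualifies under the Karia–Velania agreement and 89.57 is covered: preferential rate Free applies instead.
Duty = ¥15,593.94 × 0% = ¥0.00.
Total = ¥14,319.30 + ¥0.00 + ¥0.00 = ¥14,319.30.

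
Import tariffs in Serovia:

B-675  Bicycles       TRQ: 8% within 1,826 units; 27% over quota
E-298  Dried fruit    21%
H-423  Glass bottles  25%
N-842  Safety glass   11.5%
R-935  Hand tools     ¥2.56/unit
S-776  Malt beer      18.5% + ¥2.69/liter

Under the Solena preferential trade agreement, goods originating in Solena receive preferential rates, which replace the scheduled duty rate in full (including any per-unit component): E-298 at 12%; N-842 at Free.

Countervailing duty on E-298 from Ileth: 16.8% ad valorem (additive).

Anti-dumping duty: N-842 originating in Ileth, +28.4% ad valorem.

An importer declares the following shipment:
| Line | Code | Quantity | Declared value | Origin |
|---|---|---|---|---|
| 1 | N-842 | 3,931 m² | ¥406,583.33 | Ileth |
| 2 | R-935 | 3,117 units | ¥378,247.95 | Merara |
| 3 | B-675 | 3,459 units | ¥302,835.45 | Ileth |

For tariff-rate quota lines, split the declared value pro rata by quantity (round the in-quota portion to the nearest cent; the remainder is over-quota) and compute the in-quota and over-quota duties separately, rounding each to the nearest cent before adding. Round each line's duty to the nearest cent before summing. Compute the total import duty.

Line 1 (N-842, Ileth, 3,931 m², ¥406,583.33):
Base rate for N-842 is 11.5%.
N-842 has an FTA preferential rate, but origin Ileth is not Solena; base rate stands.
Additional duty on N-842 from Ileth: +28.4%. Applied ad valorem rate: 11.5% + 28.4% = 39.9%.
Duty = ¥406,583.33 × 39.9% = ¥162,226.75.
Line 2 (R-935, Merara, 3,117 units, ¥378,247.95):
Base rate for R-935 is ¥2.56/unit.
Duty = 3,117 × ¥2.56 = ¥7,979.52.
Line 3 (B-675, Ileth, 3,459 units, ¥302,835.45):
Code B-675 is under a tariff-rate quota (threshold 1,826 units). In-quota: 1,826 units at 8%; over-quota: 1,633 units at 27%.
Pro-rata value split: in-quota = ¥302,835.45 × 1,826/3,459 = ¥159,866.30; over-quota = ¥302,835.45 − ¥159,866.30 = ¥142,969.15.
In-quota duty = ¥159,866.30 × 8% = ¥12,789.30. Over-quota duty = ¥142,969.15 × 27% = ¥38,601.67.
Line duty = ¥12,789.30 + ¥38,601.67 = ¥51,390.97.
Total = ¥162,226.75 + ¥7,979.52 + ¥51,390.97 = ¥221,597.24.

¥221,597.24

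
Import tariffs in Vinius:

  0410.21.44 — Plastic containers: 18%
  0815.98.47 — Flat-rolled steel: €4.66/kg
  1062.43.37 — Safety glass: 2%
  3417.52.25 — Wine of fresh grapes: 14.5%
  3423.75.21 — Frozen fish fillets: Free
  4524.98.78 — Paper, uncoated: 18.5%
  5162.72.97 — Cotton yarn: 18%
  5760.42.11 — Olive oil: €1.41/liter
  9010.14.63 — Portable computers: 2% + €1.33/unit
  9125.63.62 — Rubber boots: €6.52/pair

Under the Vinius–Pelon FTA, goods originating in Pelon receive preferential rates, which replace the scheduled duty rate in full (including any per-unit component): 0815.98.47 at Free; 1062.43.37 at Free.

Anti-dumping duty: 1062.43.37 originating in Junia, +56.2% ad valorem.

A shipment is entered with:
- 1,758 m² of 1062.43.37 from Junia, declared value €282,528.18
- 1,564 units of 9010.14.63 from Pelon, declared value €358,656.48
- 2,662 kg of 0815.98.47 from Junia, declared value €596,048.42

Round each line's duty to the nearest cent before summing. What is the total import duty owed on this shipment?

Line 1 (1062.43.37, Junia, 1,758 m², €282,528.18):
Base rate for 1062.43.37 is 2%.
1062.43.37 has an FTA preferential rate, but origin Junia is not Pelon; base rate stands.
Additional duty on 1062.43.37 from Junia: +56.2%. Applied ad valorem rate: 2% + 56.2% = 58.2%.
Duty = €282,528.18 × 58.2% = €164,431.40.
Line 2 (9010.14.63, Pelon, 1,564 units, €358,656.48):
Base rate for 9010.14.63 is 2% + €1.33/unit.
Origin Pelon is the FTA partner but 9010.14.63 is not on the preference list; base rate stands.
Duty = €358,656.48 × 2% + 1,564 × €1.33 = €9,253.25.
Line 3 (0815.98.47, Junia, 2,662 kg, €596,048.42):
Base rate for 0815.98.47 is €4.66/kg.
0815.98.47 has an FTA preferential rate, but origin Junia is not Pelon; base rate stands.
Duty = 2,662 × €4.66 = €12,404.92.
Total = €164,431.40 + €9,253.25 + €12,404.92 = €186,089.57.

€186,089.57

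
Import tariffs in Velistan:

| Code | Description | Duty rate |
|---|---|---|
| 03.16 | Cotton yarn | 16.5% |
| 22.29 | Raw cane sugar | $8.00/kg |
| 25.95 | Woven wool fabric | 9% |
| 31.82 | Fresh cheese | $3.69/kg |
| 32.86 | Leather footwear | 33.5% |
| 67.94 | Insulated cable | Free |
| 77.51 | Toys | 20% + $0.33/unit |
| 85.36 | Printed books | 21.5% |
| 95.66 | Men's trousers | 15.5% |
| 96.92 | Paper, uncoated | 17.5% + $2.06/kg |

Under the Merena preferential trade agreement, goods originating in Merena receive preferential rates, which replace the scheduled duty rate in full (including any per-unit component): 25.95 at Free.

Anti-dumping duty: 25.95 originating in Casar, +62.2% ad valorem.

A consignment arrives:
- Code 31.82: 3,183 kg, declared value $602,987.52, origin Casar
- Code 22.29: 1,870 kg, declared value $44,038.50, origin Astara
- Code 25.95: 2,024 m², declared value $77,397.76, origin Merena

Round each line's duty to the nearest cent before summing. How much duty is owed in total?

$26,705.27

Line 1 (31.82, Casar, 3,183 kg, $602,987.52):
Base rate for 31.82 is $3.69/kg.
Duty = 3,183 × $3.69 = $11,745.27.
Line 2 (22.29, Astara, 1,870 kg, $44,038.50):
Base rate for 22.29 is $8.00/kg.
Duty = 1,870 × $8.00 = $14,960.00.
Line 3 (25.95, Merena, 2,024 m², $77,397.76):
Base rate for 25.95 is 9%.
Origin Merena qualifies under the Velistan–Merena agreement and 25.95 is covered: preferential rate Free applies instead.
The additional-duty order on 25.95 targets Casar, not Merena; it does not apply.
Duty = $77,397.76 × 0% = $0.00.
Total = $11,745.27 + $14,960.00 + $0.00 = $26,705.27.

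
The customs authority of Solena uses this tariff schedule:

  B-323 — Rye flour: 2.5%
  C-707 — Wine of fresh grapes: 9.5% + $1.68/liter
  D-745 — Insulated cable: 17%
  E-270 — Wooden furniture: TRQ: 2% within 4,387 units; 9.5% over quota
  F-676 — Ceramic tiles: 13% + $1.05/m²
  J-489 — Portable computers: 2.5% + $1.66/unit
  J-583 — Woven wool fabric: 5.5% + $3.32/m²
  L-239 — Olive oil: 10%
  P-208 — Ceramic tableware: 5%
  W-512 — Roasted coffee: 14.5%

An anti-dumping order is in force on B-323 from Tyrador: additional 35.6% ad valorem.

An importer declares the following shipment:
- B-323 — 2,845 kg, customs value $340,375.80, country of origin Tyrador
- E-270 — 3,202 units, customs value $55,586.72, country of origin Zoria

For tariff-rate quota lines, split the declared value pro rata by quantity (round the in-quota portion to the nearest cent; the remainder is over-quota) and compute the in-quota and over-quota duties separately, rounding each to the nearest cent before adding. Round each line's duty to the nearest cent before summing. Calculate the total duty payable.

$130,794.91

Line 1 (B-323, Tyrador, 2,845 kg, $340,375.80):
Base rate for B-323 is 2.5%.
Additional duty on B-323 from Tyrador: +35.6%. Applied ad valorem rate: 2.5% + 35.6% = 38.1%.
Duty = $340,375.80 × 38.1% = $129,683.18.
Line 2 (E-270, Zoria, 3,202 units, $55,586.72):
Code E-270 is under a tariff-rate quota (threshold 4,387 units). Quantity 3,202 units is within the quota, so the in-quota rate 2% applies to the full value.
Duty = $55,586.72 × 2% = $1,111.73.
Total = $129,683.18 + $1,111.73 = $130,794.91.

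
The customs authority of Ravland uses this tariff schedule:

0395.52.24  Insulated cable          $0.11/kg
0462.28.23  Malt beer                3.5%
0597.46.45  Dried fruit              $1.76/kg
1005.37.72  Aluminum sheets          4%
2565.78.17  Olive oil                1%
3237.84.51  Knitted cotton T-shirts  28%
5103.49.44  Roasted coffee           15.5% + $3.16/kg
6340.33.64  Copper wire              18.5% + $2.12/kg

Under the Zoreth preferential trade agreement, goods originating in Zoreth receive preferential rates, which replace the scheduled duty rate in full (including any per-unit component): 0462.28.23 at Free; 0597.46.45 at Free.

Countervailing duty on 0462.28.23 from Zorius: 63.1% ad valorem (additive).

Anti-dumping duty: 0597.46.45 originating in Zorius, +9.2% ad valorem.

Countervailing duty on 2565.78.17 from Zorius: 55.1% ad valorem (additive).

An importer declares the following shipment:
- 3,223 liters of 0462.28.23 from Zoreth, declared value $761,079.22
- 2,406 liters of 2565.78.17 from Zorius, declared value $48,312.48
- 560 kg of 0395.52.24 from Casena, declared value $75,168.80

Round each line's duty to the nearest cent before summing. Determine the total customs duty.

Line 1 (0462.28.23, Zoreth, 3,223 liters, $761,079.22):
Base rate for 0462.28.23 is 3.5%.
Origin Zoreth qualifies under the Ravland–Zoreth agreement and 0462.28.23 is covered: preferential rate Free applies instead.
The additional-duty order on 0462.28.23 targets Zorius, not Zoreth; it does not apply.
Duty = $761,079.22 × 0% = $0.00.
Line 2 (2565.78.17, Zorius, 2,406 liters, $48,312.48):
Base rate for 2565.78.17 is 1%.
Additional duty on 2565.78.17 from Zorius: +55.1%. Applied ad valorem rate: 1% + 55.1% = 56.1%.
Duty = $48,312.48 × 56.1% = $27,103.30.
Line 3 (0395.52.24, Casena, 560 kg, $75,168.80):
Base rate for 0395.52.24 is $0.11/kg.
Duty = 560 × $0.11 = $61.60.
Total = $0.00 + $27,103.30 + $61.60 = $27,164.90.

$27,164.90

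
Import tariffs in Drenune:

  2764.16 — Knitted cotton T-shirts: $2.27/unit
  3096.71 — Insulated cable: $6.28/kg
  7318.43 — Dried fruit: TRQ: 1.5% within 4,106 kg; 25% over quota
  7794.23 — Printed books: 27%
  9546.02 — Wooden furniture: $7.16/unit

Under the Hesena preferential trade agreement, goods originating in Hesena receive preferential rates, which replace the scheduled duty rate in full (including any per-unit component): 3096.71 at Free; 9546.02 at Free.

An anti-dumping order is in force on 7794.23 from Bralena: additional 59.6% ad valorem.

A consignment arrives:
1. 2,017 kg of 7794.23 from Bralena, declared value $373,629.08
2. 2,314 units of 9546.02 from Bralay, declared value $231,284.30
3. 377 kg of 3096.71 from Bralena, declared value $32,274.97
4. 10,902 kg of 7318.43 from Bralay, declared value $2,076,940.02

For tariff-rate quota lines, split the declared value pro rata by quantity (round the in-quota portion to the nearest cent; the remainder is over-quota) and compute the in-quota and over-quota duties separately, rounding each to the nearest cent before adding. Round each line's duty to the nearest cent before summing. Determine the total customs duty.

Line 1 (7794.23, Bralena, 2,017 kg, $373,629.08):
Base rate for 7794.23 is 27%.
Additional duty on 7794.23 from Bralena: +59.6%. Applied ad valorem rate: 27% + 59.6% = 86.6%.
Duty = $373,629.08 × 86.6% = $323,562.78.
Line 2 (9546.02, Bralay, 2,314 units, $231,284.30):
Base rate for 9546.02 is $7.16/unit.
9546.02 has an FTA preferential rate, but origin Bralay is not Hesena; base rate stands.
Duty = 2,314 × $7.16 = $16,568.24.
Line 3 (3096.71, Bralena, 377 kg, $32,274.97):
Base rate for 3096.71 is $6.28/kg.
3096.71 has an FTA preferential rate, but origin Bralena is not Hesena; base rate stands.
Duty = 377 × $6.28 = $2,367.56.
Line 4 (7318.43, Bralay, 10,902 kg, $2,076,940.02):
Code 7318.43 is under a tariff-rate quota (threshold 4,106 kg). In-quota: 4,106 kg at 1.5%; over-quota: 6,796 kg at 25%.
Pro-rata value split: in-quota = $2,076,940.02 × 4,106/10,902 = $782,234.06; over-quota = $2,076,940.02 − $782,234.06 = $1,294,705.96.
In-quota duty = $782,234.06 × 1.5% = $11,733.51. Over-quota duty = $1,294,705.96 × 25% = $323,676.49.
Line duty = $11,733.51 + $323,676.49 = $335,410.00.
Total = $323,562.78 + $16,568.24 + $2,367.56 + $335,410.00 = $677,908.58.

$677,908.58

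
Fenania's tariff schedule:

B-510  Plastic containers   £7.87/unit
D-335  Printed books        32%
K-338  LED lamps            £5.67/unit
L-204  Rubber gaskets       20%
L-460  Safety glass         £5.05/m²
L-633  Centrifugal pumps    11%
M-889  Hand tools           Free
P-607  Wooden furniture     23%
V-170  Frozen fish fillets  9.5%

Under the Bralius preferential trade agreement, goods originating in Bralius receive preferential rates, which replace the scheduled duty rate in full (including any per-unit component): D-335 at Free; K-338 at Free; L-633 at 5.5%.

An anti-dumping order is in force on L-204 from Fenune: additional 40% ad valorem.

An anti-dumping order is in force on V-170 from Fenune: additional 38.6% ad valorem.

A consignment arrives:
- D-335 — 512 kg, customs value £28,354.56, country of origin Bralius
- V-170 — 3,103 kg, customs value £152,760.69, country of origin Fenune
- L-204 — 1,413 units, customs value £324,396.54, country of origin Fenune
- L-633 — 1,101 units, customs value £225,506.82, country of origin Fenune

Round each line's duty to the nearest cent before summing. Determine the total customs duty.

Line 1 (D-335, Bralius, 512 kg, £28,354.56):
Base rate for D-335 is 32%.
Origin Bralius qualifies under the Fenania–Bralius agreement and D-335 is covered: preferential rate Free applies instead.
Duty = £28,354.56 × 0% = £0.00.
Line 2 (V-170, Fenune, 3,103 kg, £152,760.69):
Base rate for V-170 is 9.5%.
Additional duty on V-170 from Fenune: +38.6%. Applied ad valorem rate: 9.5% + 38.6% = 48.1%.
Duty = £152,760.69 × 48.1% = £73,477.89.
Line 3 (L-204, Fenune, 1,413 units, £324,396.54):
Base rate for L-204 is 20%.
Additional duty on L-204 from Fenune: +40%. Applied ad valorem rate: 20% + 40% = 60%.
Duty = £324,396.54 × 60% = £194,637.92.
Line 4 (L-633, Fenune, 1,101 units, £225,506.82):
Base rate for L-633 is 11%.
L-633 has an FTA preferential rate, but origin Fenune is not Bralius; base rate stands.
Duty = £225,506.82 × 11% = £24,805.75.
Total = £0.00 + £73,477.89 + £194,637.92 + £24,805.75 = £292,921.56.

£292,921.56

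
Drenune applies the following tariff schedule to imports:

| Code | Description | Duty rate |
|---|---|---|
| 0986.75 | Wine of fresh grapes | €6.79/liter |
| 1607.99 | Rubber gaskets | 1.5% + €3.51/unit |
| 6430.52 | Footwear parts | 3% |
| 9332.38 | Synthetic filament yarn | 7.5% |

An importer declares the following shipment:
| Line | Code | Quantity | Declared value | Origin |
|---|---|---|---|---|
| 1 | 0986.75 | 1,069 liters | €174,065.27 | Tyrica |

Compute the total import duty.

Line 1 (0986.75, Tyrica, 1,069 liters, €174,065.27):
Base rate for 0986.75 is €6.79/liter.
Duty = 1,069 × €6.79 = €7,258.51.

€7,258.51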